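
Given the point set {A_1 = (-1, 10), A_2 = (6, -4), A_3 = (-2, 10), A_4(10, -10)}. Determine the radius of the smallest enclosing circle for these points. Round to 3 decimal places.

11.662

The farthest pair is A_3–A_4 with squared distance 544. The circle on this segment as diameter has centre (4, 0) and r² = 544/4 = 136.
Check A_1: distance² to centre = 125 ≤ 136, so it lies inside.
All remaining points lie in this disk, and no smaller disk contains both endpoints, so this is the minimum enclosing circle.
r = √136 ≈ 11.662.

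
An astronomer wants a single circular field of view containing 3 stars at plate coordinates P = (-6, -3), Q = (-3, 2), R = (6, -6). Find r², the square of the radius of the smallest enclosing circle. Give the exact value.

41905/1058

Side lengths²: PQ² = 34, PR² = 153, QR² = 145.
Since PR² = 153 < 145 + 34 = 179, the triangle is acute, so the smallest enclosing circle is the circumcircle.
Circumcentre = (13/46, -155/46), r² = 41905/1058.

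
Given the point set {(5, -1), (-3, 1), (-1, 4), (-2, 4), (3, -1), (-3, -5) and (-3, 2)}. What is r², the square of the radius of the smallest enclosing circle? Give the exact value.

A smallest enclosing disk is always determined by at most three of the input points on its boundary.
The minimum enclosing circle is determined by three boundary points: (5, -1), (-2, 4), (-3, -5).
Their circumcentre is (-2/17, -13/17) with r² = 7585/289.
The farthest remaining point (-1, 4) is at distance² 6786/289 ≤ 7585/289.

7585/289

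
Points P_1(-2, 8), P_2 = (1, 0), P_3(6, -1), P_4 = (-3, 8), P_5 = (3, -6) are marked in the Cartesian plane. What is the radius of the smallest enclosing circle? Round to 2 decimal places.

7.62

The farthest pair is P_4–P_5 with squared distance 232. The circle on this segment as diameter has centre (0, 1) and r² = 232/4 = 58.
Check P_1: distance² to centre = 53 ≤ 58, so it lies inside.
All remaining points lie in this disk, and no smaller disk contains both endpoints, so this is the minimum enclosing circle.
r = √58 ≈ 7.62.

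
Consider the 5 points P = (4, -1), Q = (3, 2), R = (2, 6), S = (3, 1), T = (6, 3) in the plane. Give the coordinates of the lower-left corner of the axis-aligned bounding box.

(2, -1)

x-range [2, 6], y-range [-1, 6].
The lower-left corner is (2, -1).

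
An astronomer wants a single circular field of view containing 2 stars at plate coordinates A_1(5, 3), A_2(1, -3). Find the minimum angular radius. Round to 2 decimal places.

3.61

The smallest circle enclosing two points has them as diameter endpoints.
Centre = midpoint = (3, 0); r² = |A_1A_2|²/4 = 52/4 = 13.
r = √13 ≈ 3.61.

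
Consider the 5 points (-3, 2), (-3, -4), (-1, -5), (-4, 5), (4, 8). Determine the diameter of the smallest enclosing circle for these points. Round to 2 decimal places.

A smallest enclosing disk is always determined by at most three of the input points on its boundary.
The minimum enclosing circle is determined by three boundary points: (-3, -4), (-1, -5), (4, 8).
Their circumcentre is (67/62, 103/62) with r² = 93605/1922.
The farthest remaining point (-4, 5) is at distance² 71037/1922 ≤ 93605/1922.
Diameter = 2r = 2√(93605/1922) ≈ 13.96.

13.96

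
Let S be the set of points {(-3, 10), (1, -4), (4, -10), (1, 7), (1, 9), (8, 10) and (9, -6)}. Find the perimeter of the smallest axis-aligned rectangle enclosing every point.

64

Width = max x − min x = 9 − (-3) = 12.
Height = max y − min y = 10 − (-10) = 20.
Perimeter = 2(12 + 20) = 64.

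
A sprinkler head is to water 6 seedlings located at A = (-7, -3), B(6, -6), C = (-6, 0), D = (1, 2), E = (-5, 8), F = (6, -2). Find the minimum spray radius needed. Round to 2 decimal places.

A smallest enclosing disk is always determined by at most three of the input points on its boundary.
The farthest pair is B–E with squared distance 317. The circle on this segment as diameter has centre (0.5, 1) and r² = 317/4 = 79.25.
Check A: distance² to centre = 72.25 ≤ 79.25, so it lies inside.
All remaining points lie in this disk, and no smaller disk contains both endpoints, so this is the minimum enclosing circle.
r = √(79.25) ≈ 8.90.

8.90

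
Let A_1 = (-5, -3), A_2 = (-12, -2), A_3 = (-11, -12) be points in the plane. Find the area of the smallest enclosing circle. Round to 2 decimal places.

97.47

Side lengths²: A_1A_2² = 50, A_1A_3² = 117, A_2A_3² = 101.
Since A_1A_3² = 117 < 101 + 50 = 151, the triangle is acute, so the smallest enclosing circle is the circumcircle.
Circumcentre = (-419/46, -311/46), r² = 32825/1058.
Area = π·r² = π·32825/1058 ≈ 97.47.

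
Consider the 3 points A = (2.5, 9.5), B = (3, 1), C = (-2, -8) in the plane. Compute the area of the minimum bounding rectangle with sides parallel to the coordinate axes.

87.5

x ranges over [-2, 3], width 5.
y ranges over [-8, 9.5], height 17.5.
Area = 5 × 17.5 = 87.5.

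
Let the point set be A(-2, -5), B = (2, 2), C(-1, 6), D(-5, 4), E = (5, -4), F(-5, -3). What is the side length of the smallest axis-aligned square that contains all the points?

11

The bounding box has width 10 and height 11.
An axis-aligned square enclosing the set must have side ≥ max(width, height).
So the minimum side is max(10, 11) = 11.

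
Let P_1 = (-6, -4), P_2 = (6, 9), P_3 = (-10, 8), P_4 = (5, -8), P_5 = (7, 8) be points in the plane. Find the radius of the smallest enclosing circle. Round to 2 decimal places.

By Welzl's lemma the MEC is supported by two points (diametrically opposite) or three points (on a circumcircle).
The minimum enclosing circle is determined by three boundary points: P_3, P_4, P_5.
Their circumcentre is (-1.5, 0.9375) with r² = 122.12890625.
The farthest remaining point P_2 is at distance² 121.25390625 ≤ 122.12890625.
r = √(122.12890625) ≈ 11.05.

11.05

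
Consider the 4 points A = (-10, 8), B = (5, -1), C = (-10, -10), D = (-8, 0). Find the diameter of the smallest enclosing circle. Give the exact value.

20.4

The minimum enclosing circle is determined by three boundary points: A, B, C.
Their circumcentre is (-5.2, -1) with r² = 104.04.
The farthest remaining point D is at distance² 8.84 ≤ 104.04.
Diameter = 2r = 2√(104.04) = 20.4.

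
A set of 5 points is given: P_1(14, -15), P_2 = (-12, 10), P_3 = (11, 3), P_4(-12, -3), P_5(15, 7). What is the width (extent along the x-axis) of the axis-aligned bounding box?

max x = 15, min x = -12, so width = 27.

27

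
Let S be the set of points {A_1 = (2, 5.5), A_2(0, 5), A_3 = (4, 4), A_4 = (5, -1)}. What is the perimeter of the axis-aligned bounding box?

Width = max x − min x = 5 − 0 = 5.
Height = max y − min y = 5.5 − (-1) = 6.5.
Perimeter = 2(5 + 6.5) = 23.

23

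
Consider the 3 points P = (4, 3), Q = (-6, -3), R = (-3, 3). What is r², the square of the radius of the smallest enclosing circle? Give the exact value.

Side lengths²: PQ² = 136, PR² = 49, QR² = 45.
Since PQ² = 136 ≥ 49 + 45 = 94, the angle opposite PQ is not acute, so the smallest enclosing circle has PQ as diameter.
Centre = midpoint of PQ = (-1, 0), r² = 136/4 = 34.

34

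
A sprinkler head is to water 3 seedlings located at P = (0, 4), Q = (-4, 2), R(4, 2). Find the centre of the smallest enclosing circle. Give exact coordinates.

Side lengths²: PQ² = 20, PR² = 20, QR² = 64.
Since QR² = 64 ≥ 20 + 20 = 40, the angle opposite QR is not acute, so the smallest enclosing circle has QR as diameter.
Centre = midpoint of QR = (0, 2), r² = 64/4 = 16.
Centre = (0, 2).

(0, 2)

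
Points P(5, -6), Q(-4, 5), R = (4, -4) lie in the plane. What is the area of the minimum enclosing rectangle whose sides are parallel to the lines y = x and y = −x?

20

In coordinates u = x + y, v = x − y the rectangle is axis-aligned; the map (x,y)→(u,v) scales areas by 2.
u-values: -1, 1, 0; range = 1 − (-1) = 2.
v-values: 11, -9, 8; range = 11 − (-9) = 20.
Area = (2 × 20) / 2 = 20.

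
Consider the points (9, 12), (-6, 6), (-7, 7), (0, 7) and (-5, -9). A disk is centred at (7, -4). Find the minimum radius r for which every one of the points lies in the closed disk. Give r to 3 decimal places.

17.804

The required radius is the distance from (7, -4) to the farthest point.
Squared distances: 260, 269, 317, 170, 169.
Maximum is 317, attained at (-7, 7).
r = √317 ≈ 17.804.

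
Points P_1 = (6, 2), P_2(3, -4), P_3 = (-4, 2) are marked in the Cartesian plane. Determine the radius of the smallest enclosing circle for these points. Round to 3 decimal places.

Side lengths²: P_1P_2² = 45, P_1P_3² = 100, P_2P_3² = 85.
Since P_1P_3² = 100 < 85 + 45 = 130, the triangle is acute, so the smallest enclosing circle is the circumcircle.
Circumcentre = (1, 0.75), r² = 26.5625.
r = √(26.5625) ≈ 5.154.

5.154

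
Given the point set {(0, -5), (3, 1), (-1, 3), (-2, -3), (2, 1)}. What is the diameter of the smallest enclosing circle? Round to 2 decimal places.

8.06

The farthest pair is (0, -5)–(-1, 3) with squared distance 65. The circle on this segment as diameter has centre (-0.5, -1) and r² = 65/4 = 16.25.
Check (3, 1): distance² to centre = 16.25 ≤ 16.25, so it lies inside.
All remaining points lie in this disk, and no smaller disk contains both endpoints, so this is the minimum enclosing circle.
Diameter = 2r = 2√(16.25) ≈ 8.06.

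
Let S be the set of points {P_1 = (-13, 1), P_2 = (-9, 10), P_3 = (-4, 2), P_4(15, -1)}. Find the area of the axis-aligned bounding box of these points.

x ranges over [-13, 15], width 28.
y ranges over [-1, 10], height 11.
Area = 28 × 11 = 308.

308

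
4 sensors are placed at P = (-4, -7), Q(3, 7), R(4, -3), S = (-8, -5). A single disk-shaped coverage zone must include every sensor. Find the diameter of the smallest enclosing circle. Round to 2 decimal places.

16.28

By Welzl's lemma the MEC is supported by two points (diametrically opposite) or three points (on a circumcircle).
The farthest pair is Q–S with squared distance 265. The circle on this segment as diameter has centre (-2.5, 1) and r² = 265/4 = 66.25.
Check P: distance² to centre = 66.25 ≤ 66.25, so it lies inside.
All remaining points lie in this disk, and no smaller disk contains both endpoints, so this is the minimum enclosing circle.
Diameter = 2r = 2√(66.25) ≈ 16.28.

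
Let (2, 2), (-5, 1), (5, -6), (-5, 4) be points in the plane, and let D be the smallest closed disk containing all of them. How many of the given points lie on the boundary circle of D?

The farthest pair is (5, -6)–(-5, 4) with squared distance 200. The circle on this segment as diameter has centre (0, -1) and r² = 200/4 = 50.
Check (2, 2): distance² to centre = 13 ≤ 50, so it lies inside.
All remaining points lie in this disk, and no smaller disk contains both endpoints, so this is the minimum enclosing circle.
The points at distance exactly r from the centre are (5, -6), (-5, 4) — 2 points.

2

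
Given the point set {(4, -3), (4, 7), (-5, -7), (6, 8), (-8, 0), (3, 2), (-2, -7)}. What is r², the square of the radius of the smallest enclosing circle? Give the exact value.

86.5

The minimum enclosing circle of a finite set is fixed by two of the points (as a diameter) or three (as a circumcircle).
The farthest pair is (-5, -7)–(6, 8) with squared distance 346. The circle on this segment as diameter has centre (0.5, 0.5) and r² = 346/4 = 86.5.
Check (4, -3): distance² to centre = 24.5 ≤ 86.5, so it lies inside.
All remaining points lie in this disk, and no smaller disk contains both endpoints, so this is the minimum enclosing circle.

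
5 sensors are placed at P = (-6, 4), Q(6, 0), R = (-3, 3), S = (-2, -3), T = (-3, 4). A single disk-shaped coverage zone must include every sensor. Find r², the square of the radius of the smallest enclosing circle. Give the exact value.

40

A smallest enclosing disk is always determined by at most three of the input points on its boundary.
The farthest pair is P–Q with squared distance 160. The circle on this segment as diameter has centre (0, 2) and r² = 160/4 = 40.
Check R: distance² to centre = 10 ≤ 40, so it lies inside.
All remaining points lie in this disk, and no smaller disk contains both endpoints, so this is the minimum enclosing circle.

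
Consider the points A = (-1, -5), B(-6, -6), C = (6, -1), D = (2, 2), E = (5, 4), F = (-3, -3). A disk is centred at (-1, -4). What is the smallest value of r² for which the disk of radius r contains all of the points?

100

The required radius is the distance from (-1, -4) to the farthest point.
Squared distances: 1, 29, 58, 45, 100, 5.
Maximum is 100, attained at E.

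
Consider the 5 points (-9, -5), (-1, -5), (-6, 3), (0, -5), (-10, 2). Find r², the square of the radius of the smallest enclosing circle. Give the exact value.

37.25

A smallest enclosing disk is always determined by at most three of the input points on its boundary.
The farthest pair is (0, -5)–(-10, 2) with squared distance 149. The circle on this segment as diameter has centre (-5, -1.5) and r² = 149/4 = 37.25.
Check (-9, -5): distance² to centre = 28.25 ≤ 37.25, so it lies inside.
All remaining points lie in this disk, and no smaller disk contains both endpoints, so this is the minimum enclosing circle.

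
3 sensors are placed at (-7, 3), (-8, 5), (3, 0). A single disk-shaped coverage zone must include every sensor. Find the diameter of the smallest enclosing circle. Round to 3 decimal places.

Call the three points A, B, C in the order given.
Side lengths²: AB² = 5, AC² = 109, BC² = 146.
Since BC² = 146 ≥ 109 + 5 = 114, the angle opposite BC is not acute, so the smallest enclosing circle has BC as diameter.
Centre = midpoint of BC = (-2.5, 2.5), r² = 146/4 = 36.5.
Diameter = 2r = 2√(36.5) ≈ 12.083.

12.083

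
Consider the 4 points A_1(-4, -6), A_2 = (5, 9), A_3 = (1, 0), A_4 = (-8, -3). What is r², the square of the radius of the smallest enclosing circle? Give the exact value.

133025/1682

By Welzl's lemma the MEC is supported by two points (diametrically opposite) or three points (on a circumcircle).
The minimum enclosing circle is determined by three boundary points: A_1, A_2, A_4.
Their circumcentre is (-51/58, 135/58) with r² = 133025/1682.
The farthest remaining point A_3 is at distance² 15053/1682 ≤ 133025/1682.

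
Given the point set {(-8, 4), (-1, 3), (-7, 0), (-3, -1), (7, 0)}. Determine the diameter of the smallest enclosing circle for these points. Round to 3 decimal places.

The farthest pair is (-8, 4)–(7, 0) with squared distance 241. The circle on this segment as diameter has centre (-0.5, 2) and r² = 241/4 = 60.25.
Check (-1, 3): distance² to centre = 1.25 ≤ 60.25, so it lies inside.
All remaining points lie in this disk, and no smaller disk contains both endpoints, so this is the minimum enclosing circle.
Diameter = 2r = 2√(60.25) ≈ 15.524.

15.524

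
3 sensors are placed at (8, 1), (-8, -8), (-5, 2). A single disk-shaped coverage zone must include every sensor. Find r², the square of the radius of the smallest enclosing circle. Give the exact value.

Call the three points A, B, C in the order given.
Side lengths²: AB² = 337, AC² = 170, BC² = 109.
Since AB² = 337 ≥ 170 + 109 = 279, the angle opposite AB is not acute, so the smallest enclosing circle has AB as diameter.
Centre = midpoint of AB = (0, -3.5), r² = 337/4 = 84.25.

84.25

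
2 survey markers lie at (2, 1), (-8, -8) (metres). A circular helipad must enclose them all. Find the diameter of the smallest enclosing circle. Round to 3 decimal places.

13.454

The smallest circle enclosing two points has them as diameter endpoints.
Centre = midpoint = (-3, -3.5); r² = |(2, 1)−(-8, -8)|²/4 = 181/4 = 45.25.
Diameter = 2r = 2√(45.25) ≈ 13.454.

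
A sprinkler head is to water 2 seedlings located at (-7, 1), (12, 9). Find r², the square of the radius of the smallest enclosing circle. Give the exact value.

The smallest circle enclosing two points has them as diameter endpoints.
Centre = midpoint = (2.5, 5); r² = |(-7, 1)−(12, 9)|²/4 = 425/4 = 106.25.

106.25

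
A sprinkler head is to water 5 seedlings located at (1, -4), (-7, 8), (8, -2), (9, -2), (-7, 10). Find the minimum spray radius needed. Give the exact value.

10

The farthest pair is (9, -2)–(-7, 10) with squared distance 400. The circle on this segment as diameter has centre (1, 4) and r² = 400/4 = 100.
Check (1, -4): distance² to centre = 64 ≤ 100, so it lies inside.
All remaining points lie in this disk, and no smaller disk contains both endpoints, so this is the minimum enclosing circle.
r = √100 = 10.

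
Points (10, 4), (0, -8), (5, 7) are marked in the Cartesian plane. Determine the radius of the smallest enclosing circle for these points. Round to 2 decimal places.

8.00

Call the three points A, B, C in the order given.
Side lengths²: AB² = 244, AC² = 34, BC² = 250.
Since BC² = 250 < 244 + 34 = 278, the triangle is acute, so the smallest enclosing circle is the circumcircle.
Circumcentre = (11/3, -8/9), r² = 5185/81.
r = √(5185/81) ≈ 8.00.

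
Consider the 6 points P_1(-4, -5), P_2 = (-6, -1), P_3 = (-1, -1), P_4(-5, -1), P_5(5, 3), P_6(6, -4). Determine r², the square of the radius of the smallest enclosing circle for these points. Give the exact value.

The minimum enclosing circle of a finite set is fixed by two of the points (as a diameter) or three (as a circumcircle).
The minimum enclosing circle is determined by three boundary points: P_2, P_5, P_6.
Their circumcentre is (17/54, -67/54) with r² = 58225/1458.
The farthest remaining point P_1 is at distance² 47749/1458 ≤ 58225/1458.

58225/1458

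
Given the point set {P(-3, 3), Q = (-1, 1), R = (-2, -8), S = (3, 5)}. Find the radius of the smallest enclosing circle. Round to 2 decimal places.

6.96

A smallest enclosing disk is always determined by at most three of the input points on its boundary.
The farthest pair is R–S with squared distance 194. The circle on this segment as diameter has centre (0.5, -1.5) and r² = 194/4 = 48.5.
Check P: distance² to centre = 32.5 ≤ 48.5, so it lies inside.
All remaining points lie in this disk, and no smaller disk contains both endpoints, so this is the minimum enclosing circle.
r = √(48.5) ≈ 6.96.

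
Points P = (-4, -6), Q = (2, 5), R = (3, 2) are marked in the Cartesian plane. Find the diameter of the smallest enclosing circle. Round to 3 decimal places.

Side lengths²: PQ² = 157, PR² = 113, QR² = 10.
Since PQ² = 157 ≥ 113 + 10 = 123, the angle opposite PQ is not acute, so the smallest enclosing circle has PQ as diameter.
Centre = midpoint of PQ = (-1, -0.5), r² = 157/4 = 39.25.
Diameter = 2r = 2√(39.25) ≈ 12.530.

12.530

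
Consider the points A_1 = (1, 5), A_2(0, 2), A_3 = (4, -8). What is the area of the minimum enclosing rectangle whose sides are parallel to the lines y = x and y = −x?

80

In coordinates u = x + y, v = x − y the rectangle is axis-aligned; the map (x,y)→(u,v) scales areas by 2.
u-values: 6, 2, -4; range = 6 − (-4) = 10.
v-values: -4, -2, 12; range = 12 − (-4) = 16.
Area = (10 × 16) / 2 = 80.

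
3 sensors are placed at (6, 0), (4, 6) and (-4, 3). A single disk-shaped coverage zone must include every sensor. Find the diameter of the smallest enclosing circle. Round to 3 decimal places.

10.447

Call the three points A, B, C in the order given.
Side lengths²: AB² = 40, AC² = 109, BC² = 73.
Since AC² = 109 < 73 + 40 = 113, the triangle is acute, so the smallest enclosing circle is the circumcircle.
Circumcentre = (19/18, 91/54), r² = 39785/1458.
Diameter = 2r = 2√(39785/1458) ≈ 10.447.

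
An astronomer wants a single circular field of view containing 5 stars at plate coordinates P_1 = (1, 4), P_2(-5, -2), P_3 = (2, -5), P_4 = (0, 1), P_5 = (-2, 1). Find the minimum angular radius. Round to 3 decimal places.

A smallest enclosing disk is always determined by at most three of the input points on its boundary.
The minimum enclosing circle is determined by three boundary points: P_1, P_2, P_3.
Their circumcentre is (-0.3, -0.7) with r² = 23.78.
The farthest remaining point P_5 is at distance² 5.78 ≤ 23.78.
r = √(23.78) ≈ 4.876.

4.876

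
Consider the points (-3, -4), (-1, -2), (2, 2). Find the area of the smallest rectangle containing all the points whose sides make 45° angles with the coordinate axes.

In coordinates u = x + y, v = x − y the rectangle is axis-aligned; the map (x,y)→(u,v) scales areas by 2.
u-values: -7, -3, 4; range = 4 − (-7) = 11.
v-values: 1, 1, 0; range = 1 − 0 = 1.
Area = (11 × 1) / 2 = 5.5.

5.5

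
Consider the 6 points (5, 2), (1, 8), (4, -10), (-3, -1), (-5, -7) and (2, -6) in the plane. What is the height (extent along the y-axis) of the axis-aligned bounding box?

18

max y = 8, min y = -10, so height = 18.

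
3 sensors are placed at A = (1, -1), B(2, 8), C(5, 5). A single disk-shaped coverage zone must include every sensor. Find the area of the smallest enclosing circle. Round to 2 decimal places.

Side lengths²: AB² = 82, AC² = 52, BC² = 18.
Since AB² = 82 ≥ 52 + 18 = 70, the angle opposite AB is not acute, so the smallest enclosing circle has AB as diameter.
Centre = midpoint of AB = (1.5, 3.5), r² = 82/4 = 20.5.
Area = π·r² = π·20.5 ≈ 64.40.

64.40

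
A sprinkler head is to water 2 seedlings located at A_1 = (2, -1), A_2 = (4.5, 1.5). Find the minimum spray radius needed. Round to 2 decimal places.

1.77

The smallest circle enclosing two points has them as diameter endpoints.
Centre = midpoint = (3.25, 0.25); r² = |A_1A_2|²/4 = 12.5/4 = 3.125.
r = √(3.125) ≈ 1.77.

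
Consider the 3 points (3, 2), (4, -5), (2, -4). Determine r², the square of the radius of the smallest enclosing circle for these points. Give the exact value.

12.5

Call the three points A, B, C in the order given.
Side lengths²: AB² = 50, AC² = 37, BC² = 5.
Since AB² = 50 ≥ 37 + 5 = 42, the angle opposite AB is not acute, so the smallest enclosing circle has AB as diameter.
Centre = midpoint of AB = (3.5, -1.5), r² = 50/4 = 12.5.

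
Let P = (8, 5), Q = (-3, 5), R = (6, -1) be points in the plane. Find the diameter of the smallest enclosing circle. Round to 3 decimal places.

Side lengths²: PQ² = 121, PR² = 40, QR² = 117.
Since PQ² = 121 < 117 + 40 = 157, the triangle is acute, so the smallest enclosing circle is the circumcircle.
Circumcentre = (2.5, 3.5), r² = 32.5.
Diameter = 2r = 2√(32.5) ≈ 11.402.

11.402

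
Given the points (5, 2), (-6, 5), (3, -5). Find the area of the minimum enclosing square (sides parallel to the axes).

The bounding box has width 11 and height 10.
An axis-aligned square enclosing the set must have side ≥ max(width, height).
So the minimum side is max(11, 10) = 11.
Area = 11² = 121.

121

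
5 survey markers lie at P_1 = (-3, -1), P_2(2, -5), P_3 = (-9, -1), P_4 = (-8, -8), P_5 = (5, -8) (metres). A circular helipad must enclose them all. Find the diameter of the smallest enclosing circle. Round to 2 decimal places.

By Welzl's lemma the MEC is supported by two points (diametrically opposite) or three points (on a circumcircle).
The farthest pair is P_3–P_5 with squared distance 245. The circle on this segment as diameter has centre (-2, -4.5) and r² = 245/4 = 61.25.
Check P_1: distance² to centre = 13.25 ≤ 61.25, so it lies inside.
All remaining points lie in this disk, and no smaller disk contains both endpoints, so this is the minimum enclosing circle.
Diameter = 2r = 2√(61.25) ≈ 15.65.

15.65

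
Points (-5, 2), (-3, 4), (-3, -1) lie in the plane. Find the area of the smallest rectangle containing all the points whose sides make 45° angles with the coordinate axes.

12.5

In coordinates u = x + y, v = x − y the rectangle is axis-aligned; the map (x,y)→(u,v) scales areas by 2.
u-values: -3, 1, -4; range = 1 − (-4) = 5.
v-values: -7, -7, -2; range = -2 − (-7) = 5.
Area = (5 × 5) / 2 = 12.5.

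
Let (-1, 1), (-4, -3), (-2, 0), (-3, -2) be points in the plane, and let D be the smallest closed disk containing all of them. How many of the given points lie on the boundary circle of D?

2

A smallest enclosing disk is always determined by at most three of the input points on its boundary.
The farthest pair is (-1, 1)–(-4, -3) with squared distance 25. The circle on this segment as diameter has centre (-2.5, -1) and r² = 25/4 = 6.25.
Check (-2, 0): distance² to centre = 1.25 ≤ 6.25, so it lies inside.
All remaining points lie in this disk, and no smaller disk contains both endpoints, so this is the minimum enclosing circle.
The points at distance exactly r from the centre are (-1, 1), (-4, -3) — 2 points.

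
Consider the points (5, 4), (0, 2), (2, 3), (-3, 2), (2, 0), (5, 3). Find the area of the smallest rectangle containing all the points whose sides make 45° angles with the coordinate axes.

35

In coordinates u = x + y, v = x − y the rectangle is axis-aligned; the map (x,y)→(u,v) scales areas by 2.
u-values: 9, 2, 5, -1, 2, 8; range = 9 − (-1) = 10.
v-values: 1, -2, -1, -5, 2, 2; range = 2 − (-5) = 7.
Area = (10 × 7) / 2 = 35.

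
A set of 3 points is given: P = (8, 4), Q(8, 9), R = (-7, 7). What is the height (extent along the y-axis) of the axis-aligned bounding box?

5

max y = 9, min y = 4, so height = 5.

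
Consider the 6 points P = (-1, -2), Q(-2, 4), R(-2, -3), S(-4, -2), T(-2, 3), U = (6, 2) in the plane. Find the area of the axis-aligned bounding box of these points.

70

x ranges over [-4, 6], width 10.
y ranges over [-3, 4], height 7.
Area = 10 × 7 = 70.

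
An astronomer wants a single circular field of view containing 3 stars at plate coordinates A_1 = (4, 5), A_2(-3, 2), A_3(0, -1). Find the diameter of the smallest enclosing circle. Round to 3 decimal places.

Side lengths²: A_1A_2² = 58, A_1A_3² = 52, A_2A_3² = 18.
Since A_1A_2² = 58 < 52 + 18 = 70, the triangle is acute, so the smallest enclosing circle is the circumcircle.
Circumcentre = (0.8, 2.8), r² = 15.08.
Diameter = 2r = 2√(15.08) ≈ 7.767.

7.767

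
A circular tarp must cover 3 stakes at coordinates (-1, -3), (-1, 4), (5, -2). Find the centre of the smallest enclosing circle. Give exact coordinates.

(1.5, 0.5)

Call the three points A, B, C in the order given.
Side lengths²: AB² = 49, AC² = 37, BC² = 72.
Since BC² = 72 < 49 + 37 = 86, the triangle is acute, so the smallest enclosing circle is the circumcircle.
Circumcentre = (1.5, 0.5), r² = 18.5.
Centre = (1.5, 0.5).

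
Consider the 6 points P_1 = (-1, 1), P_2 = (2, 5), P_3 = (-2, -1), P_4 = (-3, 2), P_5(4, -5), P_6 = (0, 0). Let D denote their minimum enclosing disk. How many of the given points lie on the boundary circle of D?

By Welzl's lemma the MEC is supported by two points (diametrically opposite) or three points (on a circumcircle).
The minimum enclosing circle is determined by three boundary points: P_2, P_4, P_5.
Their circumcentre is (1.75, -0.25) with r² = 27.625.
The farthest remaining point P_3 is at distance² 14.625 ≤ 27.625.
The points at distance exactly r from the centre are P_2, P_4, P_5 — 3 points.

3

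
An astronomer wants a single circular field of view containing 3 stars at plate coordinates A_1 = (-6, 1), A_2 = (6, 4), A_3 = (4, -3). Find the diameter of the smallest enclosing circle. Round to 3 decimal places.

Side lengths²: A_1A_2² = 153, A_1A_3² = 116, A_2A_3² = 53.
Since A_1A_2² = 153 < 116 + 53 = 169, the triangle is acute, so the smallest enclosing circle is the circumcircle.
Circumcentre = (2/13, 49/26), r² = 26129/676.
Diameter = 2r = 2√(26129/676) ≈ 12.434.

12.434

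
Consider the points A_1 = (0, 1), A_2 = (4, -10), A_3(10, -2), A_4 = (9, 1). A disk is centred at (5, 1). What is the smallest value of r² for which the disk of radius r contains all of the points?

122

The required radius is the distance from (5, 1) to the farthest point.
Squared distances: 25, 122, 34, 16.
Maximum is 122, attained at A_2.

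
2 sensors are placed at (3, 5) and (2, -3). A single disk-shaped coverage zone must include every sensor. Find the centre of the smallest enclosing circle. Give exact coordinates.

The smallest circle enclosing two points has them as diameter endpoints.
Centre = midpoint = (2.5, 1); r² = |(3, 5)−(2, -3)|²/4 = 65/4 = 16.25.
Centre = (2.5, 1).

(2.5, 1)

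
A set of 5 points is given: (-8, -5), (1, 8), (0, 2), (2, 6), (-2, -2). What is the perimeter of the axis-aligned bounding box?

46

Width = max x − min x = 2 − (-8) = 10.
Height = max y − min y = 8 − (-5) = 13.
Perimeter = 2(10 + 13) = 46.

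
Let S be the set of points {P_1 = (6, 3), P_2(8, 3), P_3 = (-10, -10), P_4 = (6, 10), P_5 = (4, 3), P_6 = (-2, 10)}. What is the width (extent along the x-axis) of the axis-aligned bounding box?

18

max x = 8, min x = -10, so width = 18.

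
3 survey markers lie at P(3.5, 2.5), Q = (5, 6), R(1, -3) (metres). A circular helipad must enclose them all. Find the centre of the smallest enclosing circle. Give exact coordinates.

(3, 1.5)

Side lengths²: PQ² = 14.5, PR² = 36.5, QR² = 97.
Since QR² = 97 ≥ 36.5 + 14.5 = 51, the angle opposite QR is not acute, so the smallest enclosing circle has QR as diameter.
Centre = midpoint of QR = (3, 1.5), r² = 97/4 = 24.25.
Centre = (3, 1.5).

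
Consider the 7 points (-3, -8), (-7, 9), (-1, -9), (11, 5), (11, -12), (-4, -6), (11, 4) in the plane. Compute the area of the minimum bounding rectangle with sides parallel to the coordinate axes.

378

x ranges over [-7, 11], width 18.
y ranges over [-12, 9], height 21.
Area = 18 × 21 = 378.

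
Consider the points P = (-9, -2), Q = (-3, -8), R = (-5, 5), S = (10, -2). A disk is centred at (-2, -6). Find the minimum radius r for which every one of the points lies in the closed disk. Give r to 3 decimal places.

The required radius is the distance from (-2, -6) to the farthest point.
Squared distances: 65, 5, 130, 160.
Maximum is 160, attained at S.
r = √160 ≈ 12.649.

12.649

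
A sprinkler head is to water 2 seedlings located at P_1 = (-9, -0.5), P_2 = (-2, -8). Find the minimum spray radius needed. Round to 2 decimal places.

5.13

The smallest circle enclosing two points has them as diameter endpoints.
Centre = midpoint = (-5.5, -4.25); r² = |P_1P_2|²/4 = 105.25/4 = 26.3125.
r = √(26.3125) ≈ 5.13.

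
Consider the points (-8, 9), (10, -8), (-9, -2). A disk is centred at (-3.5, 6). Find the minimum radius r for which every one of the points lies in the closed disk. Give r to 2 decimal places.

The required radius is the distance from (-3.5, 6) to the farthest point.
Squared distances: 29.25, 378.25, 94.25.
Maximum is 378.25, attained at (10, -8).
r = √(378.25) ≈ 19.45.

19.45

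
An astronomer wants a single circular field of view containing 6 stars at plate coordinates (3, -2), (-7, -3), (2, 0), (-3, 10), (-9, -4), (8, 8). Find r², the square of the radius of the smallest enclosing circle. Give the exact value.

A smallest enclosing disk is always determined by at most three of the input points on its boundary.
The farthest pair is (-9, -4)–(8, 8) with squared distance 433. The circle on this segment as diameter has centre (-0.5, 2) and r² = 433/4 = 108.25.
Check (3, -2): distance² to centre = 28.25 ≤ 108.25, so it lies inside.
All remaining points lie in this disk, and no smaller disk contains both endpoints, so this is the minimum enclosing circle.

108.25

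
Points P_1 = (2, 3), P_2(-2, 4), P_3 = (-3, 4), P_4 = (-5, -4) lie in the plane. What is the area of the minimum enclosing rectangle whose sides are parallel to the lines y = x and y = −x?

In coordinates u = x + y, v = x − y the rectangle is axis-aligned; the map (x,y)→(u,v) scales areas by 2.
u-values: 5, 2, 1, -9; range = 5 − (-9) = 14.
v-values: -1, -6, -7, -1; range = -1 − (-7) = 6.
Area = (14 × 6) / 2 = 42.

42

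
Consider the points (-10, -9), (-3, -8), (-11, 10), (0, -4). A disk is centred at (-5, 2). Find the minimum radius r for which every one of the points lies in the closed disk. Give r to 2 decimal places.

12.08

The required radius is the distance from (-5, 2) to the farthest point.
Squared distances: 146, 104, 100, 61.
Maximum is 146, attained at (-10, -9).
r = √146 ≈ 12.08.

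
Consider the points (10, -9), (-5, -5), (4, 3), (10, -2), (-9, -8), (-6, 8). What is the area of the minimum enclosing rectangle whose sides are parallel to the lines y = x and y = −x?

In coordinates u = x + y, v = x − y the rectangle is axis-aligned; the map (x,y)→(u,v) scales areas by 2.
u-values: 1, -10, 7, 8, -17, 2; range = 8 − (-17) = 25.
v-values: 19, 0, 1, 12, -1, -14; range = 19 − (-14) = 33.
Area = (25 × 33) / 2 = 412.5.

412.5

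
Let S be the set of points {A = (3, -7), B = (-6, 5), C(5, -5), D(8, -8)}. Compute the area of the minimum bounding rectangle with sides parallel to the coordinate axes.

x ranges over [-6, 8], width 14.
y ranges over [-8, 5], height 13.
Area = 14 × 13 = 182.

182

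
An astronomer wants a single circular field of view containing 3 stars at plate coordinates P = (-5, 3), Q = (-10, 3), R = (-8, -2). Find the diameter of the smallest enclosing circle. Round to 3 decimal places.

6.280

Side lengths²: PQ² = 25, PR² = 34, QR² = 29.
Since PR² = 34 < 29 + 25 = 54, the triangle is acute, so the smallest enclosing circle is the circumcircle.
Circumcentre = (-7.5, 1.1), r² = 9.86.
Diameter = 2r = 2√(9.86) ≈ 6.280.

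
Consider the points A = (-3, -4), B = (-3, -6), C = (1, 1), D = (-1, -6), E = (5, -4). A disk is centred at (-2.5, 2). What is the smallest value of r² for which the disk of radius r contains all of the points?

92.25

The required radius is the distance from (-2.5, 2) to the farthest point.
Squared distances: 36.25, 64.25, 13.25, 66.25, 92.25.
Maximum is 92.25, attained at E.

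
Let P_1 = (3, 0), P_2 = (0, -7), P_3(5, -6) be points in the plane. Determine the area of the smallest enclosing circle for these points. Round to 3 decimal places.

46.265

Side lengths²: P_1P_2² = 58, P_1P_3² = 40, P_2P_3² = 26.
Since P_1P_2² = 58 < 40 + 26 = 66, the triangle is acute, so the smallest enclosing circle is the circumcircle.
Circumcentre = (1.9375, -3.6875), r² = 14.7265625.
Area = π·r² = π·14.7265625 ≈ 46.265.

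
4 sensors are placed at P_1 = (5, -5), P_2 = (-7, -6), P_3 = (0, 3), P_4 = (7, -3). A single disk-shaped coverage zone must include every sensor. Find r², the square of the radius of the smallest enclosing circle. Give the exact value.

45305/882

A smallest enclosing disk is always determined by at most three of the input points on its boundary.
The minimum enclosing circle is determined by three boundary points: P_2, P_3, P_4.
Their circumcentre is (-1/14, -25/6) with r² = 45305/882.
The farthest remaining point P_1 is at distance² 23297/882 ≤ 45305/882.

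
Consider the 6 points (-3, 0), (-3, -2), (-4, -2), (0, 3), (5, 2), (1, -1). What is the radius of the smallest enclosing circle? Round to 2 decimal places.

A smallest enclosing disk is always determined by at most three of the input points on its boundary.
The farthest pair is (-4, -2)–(5, 2) with squared distance 97. The circle on this segment as diameter has centre (0.5, 0) and r² = 97/4 = 24.25.
Check (-3, 0): distance² to centre = 12.25 ≤ 24.25, so it lies inside.
All remaining points lie in this disk, and no smaller disk contains both endpoints, so this is the minimum enclosing circle.
r = √(24.25) ≈ 4.92.

4.92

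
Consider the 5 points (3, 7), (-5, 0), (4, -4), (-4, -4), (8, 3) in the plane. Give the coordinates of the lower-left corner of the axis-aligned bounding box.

(-5, -4)

x-range [-5, 8], y-range [-4, 7].
The lower-left corner is (-5, -4).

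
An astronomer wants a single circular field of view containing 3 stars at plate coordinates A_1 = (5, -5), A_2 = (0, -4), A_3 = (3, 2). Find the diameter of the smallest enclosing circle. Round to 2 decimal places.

Side lengths²: A_1A_2² = 26, A_1A_3² = 53, A_2A_3² = 45.
Since A_1A_3² = 53 < 45 + 26 = 71, the triangle is acute, so the smallest enclosing circle is the circumcircle.
Circumcentre = (67/22, -39/22), r² = 3445/242.
Diameter = 2r = 2√(3445/242) ≈ 7.55.

7.55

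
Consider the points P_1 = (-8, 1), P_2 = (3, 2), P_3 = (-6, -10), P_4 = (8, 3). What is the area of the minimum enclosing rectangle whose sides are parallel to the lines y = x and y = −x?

189

In coordinates u = x + y, v = x − y the rectangle is axis-aligned; the map (x,y)→(u,v) scales areas by 2.
u-values: -7, 5, -16, 11; range = 11 − (-16) = 27.
v-values: -9, 1, 4, 5; range = 5 − (-9) = 14.
Area = (27 × 14) / 2 = 189.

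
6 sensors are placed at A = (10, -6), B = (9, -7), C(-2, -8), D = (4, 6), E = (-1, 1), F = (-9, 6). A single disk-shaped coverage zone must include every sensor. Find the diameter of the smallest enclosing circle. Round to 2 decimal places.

22.47

A smallest enclosing disk is always determined by at most three of the input points on its boundary.
The farthest pair is A–F with squared distance 505. The circle on this segment as diameter has centre (0.5, 0) and r² = 505/4 = 126.25.
Check B: distance² to centre = 121.25 ≤ 126.25, so it lies inside.
All remaining points lie in this disk, and no smaller disk contains both endpoints, so this is the minimum enclosing circle.
Diameter = 2r = 2√(126.25) ≈ 22.47.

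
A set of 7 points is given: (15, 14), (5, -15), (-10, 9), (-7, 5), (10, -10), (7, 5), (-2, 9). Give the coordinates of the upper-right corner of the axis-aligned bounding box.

x-range [-10, 15], y-range [-15, 14].
The upper-right corner is (15, 14).

(15, 14)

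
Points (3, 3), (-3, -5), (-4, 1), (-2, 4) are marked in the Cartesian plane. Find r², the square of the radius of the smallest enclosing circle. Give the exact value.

A smallest enclosing disk is always determined by at most three of the input points on its boundary.
The minimum enclosing circle is determined by three boundary points: (3, 3), (-3, -5), (-2, 4).
Their circumcentre is (-8/23, -17/23) with r² = 13325/529.
The farthest remaining point (-4, 1) is at distance² 8656/529 ≤ 13325/529.

13325/529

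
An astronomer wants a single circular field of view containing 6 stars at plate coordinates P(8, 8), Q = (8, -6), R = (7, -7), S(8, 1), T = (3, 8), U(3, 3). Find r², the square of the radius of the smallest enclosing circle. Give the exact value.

27233/450

The minimum enclosing circle of a finite set is fixed by two of the points (as a diameter) or three (as a circumcircle).
The minimum enclosing circle is determined by three boundary points: P, R, T.
Their circumcentre is (5.5, 19/30) with r² = 27233/450.
The farthest remaining point Q is at distance² 22613/450 ≤ 27233/450.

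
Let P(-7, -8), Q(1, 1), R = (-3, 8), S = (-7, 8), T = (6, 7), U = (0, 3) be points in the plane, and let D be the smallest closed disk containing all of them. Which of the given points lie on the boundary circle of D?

P, S, T

By Welzl's lemma the MEC is supported by two points (diametrically opposite) or three points (on a circumcircle).
The minimum enclosing circle is determined by three boundary points: P, S, T.
Their circumcentre is (-14/13, 0) with r² = 16745/169.
The farthest remaining point R is at distance² 11441/169 ≤ 16745/169.
The points at distance exactly r from the centre are P, S, T — 3 points.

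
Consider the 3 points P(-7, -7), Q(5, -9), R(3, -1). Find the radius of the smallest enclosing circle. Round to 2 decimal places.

6.36

Side lengths²: PQ² = 148, PR² = 136, QR² = 68.
Since PQ² = 148 < 136 + 68 = 204, the triangle is acute, so the smallest enclosing circle is the circumcircle.
Circumcentre = (-16/23, -142/23), r² = 21386/529.
r = √(21386/529) ≈ 6.36.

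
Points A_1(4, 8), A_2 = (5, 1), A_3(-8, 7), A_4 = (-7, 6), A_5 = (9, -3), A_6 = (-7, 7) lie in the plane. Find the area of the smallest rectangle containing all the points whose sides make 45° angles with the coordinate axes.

In coordinates u = x + y, v = x − y the rectangle is axis-aligned; the map (x,y)→(u,v) scales areas by 2.
u-values: 12, 6, -1, -1, 6, 0; range = 12 − (-1) = 13.
v-values: -4, 4, -15, -13, 12, -14; range = 12 − (-15) = 27.
Area = (13 × 27) / 2 = 175.5.

175.5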